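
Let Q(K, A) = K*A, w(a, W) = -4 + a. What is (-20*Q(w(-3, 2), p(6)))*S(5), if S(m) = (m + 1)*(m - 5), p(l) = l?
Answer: 0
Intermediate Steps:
Q(K, A) = A*K
S(m) = (1 + m)*(-5 + m)
(-20*Q(w(-3, 2), p(6)))*S(5) = (-120*(-4 - 3))*(-5 + 5**2 - 4*5) = (-120*(-7))*(-5 + 25 - 20) = -20*(-42)*0 = 840*0 = 0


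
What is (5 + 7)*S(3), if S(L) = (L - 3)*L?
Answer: 0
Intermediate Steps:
S(L) = L*(-3 + L) (S(L) = (-3 + L)*L = L*(-3 + L))
(5 + 7)*S(3) = (5 + 7)*(3*(-3 + 3)) = 12*(3*0) = 12*0 = 0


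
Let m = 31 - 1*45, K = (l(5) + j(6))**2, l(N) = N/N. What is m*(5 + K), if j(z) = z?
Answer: -756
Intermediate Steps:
l(N) = 1
K = 49 (K = (1 + 6)**2 = 7**2 = 49)
m = -14 (m = 31 - 45 = -14)
m*(5 + K) = -14*(5 + 49) = -14*54 = -756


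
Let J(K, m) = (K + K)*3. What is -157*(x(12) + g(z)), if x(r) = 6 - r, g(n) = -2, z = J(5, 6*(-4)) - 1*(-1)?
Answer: 1256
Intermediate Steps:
J(K, m) = 6*K (J(K, m) = (2*K)*3 = 6*K)
z = 31 (z = 6*5 - 1*(-1) = 30 + 1 = 31)
-157*(x(12) + g(z)) = -157*((6 - 1*12) - 2) = -157*((6 - 12) - 2) = -157*(-6 - 2) = -157*(-8) = 1256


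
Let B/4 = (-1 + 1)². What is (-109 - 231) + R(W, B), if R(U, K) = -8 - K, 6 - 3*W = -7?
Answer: -348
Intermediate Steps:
W = 13/3 (W = 2 - ⅓*(-7) = 2 + 7/3 = 13/3 ≈ 4.3333)
B = 0 (B = 4*(-1 + 1)² = 4*0² = 4*0 = 0)
(-109 - 231) + R(W, B) = (-109 - 231) + (-8 - 1*0) = -340 + (-8 + 0) = -340 - 8 = -348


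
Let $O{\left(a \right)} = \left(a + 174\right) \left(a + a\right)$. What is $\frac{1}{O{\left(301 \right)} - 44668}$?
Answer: $\frac{1}{241282} \approx 4.1445 \cdot 10^{-6}$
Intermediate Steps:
$O{\left(a \right)} = 2 a \left(174 + a\right)$ ($O{\left(a \right)} = \left(174 + a\right) 2 a = 2 a \left(174 + a\right)$)
$\frac{1}{O{\left(301 \right)} - 44668} = \frac{1}{2 \cdot 301 \left(174 + 301\right) - 44668} = \frac{1}{2 \cdot 301 \cdot 475 - 44668} = \frac{1}{285950 - 44668} = \frac{1}{241282}$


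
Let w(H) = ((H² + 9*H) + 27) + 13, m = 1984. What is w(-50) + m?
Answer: 4074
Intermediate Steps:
w(H) = 40 + H² + 9*H (w(H) = (27 + H² + 9*H) + 13 = 40 + H² + 9*H)
w(-50) + m = (40 + (-50)² + 9*(-50)) + 1984 = (40 + 2500 - 450) + 1984 = 2090 + 1984 = 4074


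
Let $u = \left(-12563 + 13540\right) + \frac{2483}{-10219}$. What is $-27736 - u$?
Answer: $- \frac{293415664}{10219} \approx -28713.0$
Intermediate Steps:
$u = \frac{9981480}{10219}$ ($u = 977 + 2483 \left(- \frac{1}{10219}\right) = 977 - \frac{2483}{10219} = \frac{9981480}{10219} \approx 976.76$)
$-27736 - u = -27736 - \frac{9981480}{10219} = - \frac{293415664}{10219}$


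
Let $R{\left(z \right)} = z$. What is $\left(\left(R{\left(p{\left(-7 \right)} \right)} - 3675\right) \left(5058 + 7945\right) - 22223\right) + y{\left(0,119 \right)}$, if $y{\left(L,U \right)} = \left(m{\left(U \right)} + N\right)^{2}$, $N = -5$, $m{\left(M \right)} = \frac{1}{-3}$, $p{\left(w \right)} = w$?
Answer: $- \frac{431093165}{9} \approx -4.7899 \cdot 10^{7}$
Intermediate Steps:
$m{\left(M \right)} = - \frac{1}{3}$
$y{\left(L,U \right)} = \frac{256}{9}$ ($y{\left(L,U \right)} = \left(- \frac{1}{3} - 5\right)^{2} = \left(- \frac{16}{3}\right)^{2} = \frac{256}{9}$)
$\left(\left(R{\left(p{\left(-7 \right)} \right)} - 3675\right) \left(5058 + 7945\right) - 22223\right) + y{\left(0,119 \right)} = \left(\left(-7 - 3675\right) \left(5058 + 7945\right) - 22223\right) + \frac{256}{9} = \left(\left(-3682\right) 13003 - 22223\right) + \frac{256}{9} = \left(-47877046 - 22223\right) + \frac{256}{9} = -47899269 + \frac{256}{9} = - \frac{431093165}{9}$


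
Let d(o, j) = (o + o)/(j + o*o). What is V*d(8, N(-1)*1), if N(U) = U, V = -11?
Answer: -176/63 ≈ -2.7937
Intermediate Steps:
d(o, j) = 2*o/(j + o²) (d(o, j) = (2*o)/(j + o²) = 2*o/(j + o²))
V*d(8, N(-1)*1) = -22*8/(-1*1 + 8²) = -22*8/(-1 + 64) = -22*8/63 = -11*16/63 = -176/63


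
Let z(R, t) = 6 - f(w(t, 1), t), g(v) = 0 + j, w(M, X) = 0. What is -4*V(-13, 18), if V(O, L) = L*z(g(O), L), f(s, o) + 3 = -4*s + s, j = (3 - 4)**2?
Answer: -648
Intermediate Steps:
j = 1 (j = (-1)**2 = 1)
f(s, o) = -3 - 3*s (f(s, o) = -3 + (-4*s + s) = -3 - 3*s)
g(v) = 1 (g(v) = 0 + 1 = 1)
z(R, t) = 9 (z(R, t) = 6 - (-3 - 3*0) = 6 - (-3 + 0) = 6 - 1*(-3) = 6 + 3 = 9)
V(O, L) = 9*L (V(O, L) = L*9 = 9*L)
-4*V(-13, 18) = -36*18 = -4*162 = -648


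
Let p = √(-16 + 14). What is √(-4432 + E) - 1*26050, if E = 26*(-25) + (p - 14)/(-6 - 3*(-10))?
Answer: -26050 + √(-731892 + 6*I*√2)/12 ≈ -26050.0 + 71.292*I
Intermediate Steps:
p = I*√2 (p = √(-2) = I*√2 ≈ 1.4142*I)
E = -7807/12 + I*√2/24 (E = 26*(-25) + (I*√2 - 14)/(-6 - 3*(-10)) = -650 + (-14 + I*√2)/(-6 + 30) = -650 + (-14 + I*√2)/24 = -650 + (-14 + I*√2)*(1/24) = -650 + (-7/12 + I*√2/24) = -7807/12 + I*√2/24 ≈ -650.58 + 0.058926*I)
√(-4432 + E) - 1*26050 = √(-4432 + (-7807/12 + I*√2/24)) - 1*26050 = √(-60991/12 + I*√2/24) - 26050 = -26050 + √(-60991/12 + I*√2/24)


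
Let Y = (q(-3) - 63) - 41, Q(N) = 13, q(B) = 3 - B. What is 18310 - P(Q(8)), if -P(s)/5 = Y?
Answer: 17820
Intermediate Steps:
Y = -98 (Y = ((3 - 1*(-3)) - 63) - 41 = ((3 + 3) - 63) - 41 = (6 - 63) - 41 = -57 - 41 = -98)
P(s) = 490 (P(s) = -5*(-98) = 490)
18310 - P(Q(8)) = 18310 - 1*490 = 18310 - 490 = 17820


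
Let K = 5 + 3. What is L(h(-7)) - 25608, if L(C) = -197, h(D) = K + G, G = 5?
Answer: -25805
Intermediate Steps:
K = 8
h(D) = 13 (h(D) = 8 + 5 = 13)
L(h(-7)) - 25608 = -197 - 25608 = -25805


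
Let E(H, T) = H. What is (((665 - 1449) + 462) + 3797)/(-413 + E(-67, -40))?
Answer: -695/96 ≈ -7.2396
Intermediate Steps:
(((665 - 1449) + 462) + 3797)/(-413 + E(-67, -40)) = (((665 - 1449) + 462) + 3797)/(-413 - 67) = ((-784 + 462) + 3797)/(-480) = (-322 + 3797)*(-1/480) = 3475*(-1/480) = -695/96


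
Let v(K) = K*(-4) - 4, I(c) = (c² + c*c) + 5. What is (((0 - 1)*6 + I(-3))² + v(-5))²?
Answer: 93025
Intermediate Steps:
I(c) = 5 + 2*c² (I(c) = (c² + c²) + 5 = 2*c² + 5 = 5 + 2*c²)
v(K) = -4 - 4*K (v(K) = -4*K - 4 = -4 - 4*K)
(((0 - 1)*6 + I(-3))² + v(-5))² = (((0 - 1)*6 + (5 + 2*(-3)²))² + (-4 - 4*(-5)))² = ((-1*6 + (5 + 2*9))² + (-4 + 20))² = ((-6 + (5 + 18))² + 16)² = ((-6 + 23)² + 16)² = (17² + 16)² = (289 + 16)² = 305² = 93025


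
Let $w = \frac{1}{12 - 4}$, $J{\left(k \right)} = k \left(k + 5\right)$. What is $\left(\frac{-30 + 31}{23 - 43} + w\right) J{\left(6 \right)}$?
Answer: $\frac{99}{20} \approx 4.95$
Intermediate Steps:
$J{\left(k \right)} = k \left(5 + k\right)$
$w = \frac{1}{8} \approx 0.125$
$\left(\frac{-30 + 31}{23 - 43} + w\right) J{\left(6 \right)} = \left(\frac{-30 + 31}{23 - 43} + \frac{1}{8}\right) 6 \left(5 + 6\right) = \left(1 \frac{1}{-20} + \frac{1}{8}\right) 6 \cdot 11 = \left(1 \left(- \frac{1}{20}\right) + \frac{1}{8}\right) 66 = \left(- \frac{1}{20} + \frac{1}{8}\right) 66 = \frac{3}{40} \cdot 66 = \frac{99}{20}$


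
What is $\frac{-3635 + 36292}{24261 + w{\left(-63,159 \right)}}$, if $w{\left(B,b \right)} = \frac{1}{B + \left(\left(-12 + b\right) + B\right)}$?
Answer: $\frac{685797}{509482} \approx 1.3461$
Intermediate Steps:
$w{\left(B,b \right)} = \frac{1}{-12 + b + 2 B}$ ($w{\left(B,b \right)} = \frac{1}{B + \left(-12 + B + b\right)} = \frac{1}{-12 + b + 2 B}$)
$\frac{-3635 + 36292}{24261 + w{\left(-63,159 \right)}} = \frac{-3635 + 36292}{24261 + \frac{1}{-12 + 159 + 2 \left(-63\right)}} = \frac{32657}{24261 + \frac{1}{-12 + 159 - 126}} = \frac{32657}{24261 + \frac{1}{21}} = \frac{32657}{\frac{509482}{21}} = 32657 \cdot \frac{21}{509482} = \frac{685797}{509482}$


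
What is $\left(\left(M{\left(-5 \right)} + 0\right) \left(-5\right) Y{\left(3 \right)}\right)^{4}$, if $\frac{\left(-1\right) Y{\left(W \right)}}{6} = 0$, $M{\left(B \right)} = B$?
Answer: $0$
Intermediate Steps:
$Y{\left(W \right)} = 0$ ($Y{\left(W \right)} = \left(-6\right) 0 = 0$)
$\left(\left(M{\left(-5 \right)} + 0\right) \left(-5\right) Y{\left(3 \right)}\right)^{4} = \left(\left(-5 + 0\right) \left(-5\right) 0\right)^{4} = \left(\left(-5\right) \left(-5\right) 0\right)^{4} = \left(25 \cdot 0\right)^{4} = 0^{4} = 0$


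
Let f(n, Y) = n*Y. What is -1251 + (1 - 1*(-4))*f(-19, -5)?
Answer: -776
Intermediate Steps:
f(n, Y) = Y*n
-1251 + (1 - 1*(-4))*f(-19, -5) = -1251 + (1 - 1*(-4))*(-5*(-19)) = -1251 + (1 + 4)*95 = -1251 + 5*95 = -1251 + 475 = -776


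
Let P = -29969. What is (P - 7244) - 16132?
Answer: -53345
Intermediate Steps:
(P - 7244) - 16132 = (-29969 - 7244) - 16132 = -37213 - 16132 = -53345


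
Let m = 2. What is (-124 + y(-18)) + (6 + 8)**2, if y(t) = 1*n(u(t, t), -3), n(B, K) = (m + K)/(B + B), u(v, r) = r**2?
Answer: 46655/648 ≈ 71.998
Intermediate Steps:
n(B, K) = (2 + K)/(2*B) (n(B, K) = (2 + K)/(B + B) = (2 + K)/((2*B)) = (2 + K)*(1/(2*B)) = (2 + K)/(2*B))
y(t) = -1/(2*t**2) (y(t) = 1*((2 - 3)/(2*(t**2))) = 1*((1/2)*(-1)/t**2) = 1*(-1/(2*t**2)) = -1/(2*t**2))
(-124 + y(-18)) + (6 + 8)**2 = (-124 - 1/2/(-18)**2) + (6 + 8)**2 = (-124 - 1/2*1/324) + 14**2 = (-124 - 1/648) + 196 = -80353/648 + 196 = 46655/648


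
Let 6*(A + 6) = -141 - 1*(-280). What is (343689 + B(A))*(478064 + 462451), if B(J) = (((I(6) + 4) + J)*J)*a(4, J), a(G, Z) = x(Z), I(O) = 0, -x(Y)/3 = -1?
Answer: 1297079598245/4 ≈ 3.2427e+11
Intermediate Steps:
A = 103/6 (A = -6 + (-141 - 1*(-280))/6 = -6 + (-141 + 280)/6 = -6 + (1/6)*139 = -6 + 139/6 = 103/6 ≈ 17.167)
x(Y) = 3 (x(Y) = -3*(-1) = 3)
a(G, Z) = 3
B(J) = 3*J*(4 + J) (B(J) = (((0 + 4) + J)*J)*3 = ((4 + J)*J)*3 = (J*(4 + J))*3 = 3*J*(4 + J))
(343689 + B(A))*(478064 + 462451) = (343689 + 3*(103/6)*(4 + 103/6))*(478064 + 462451) = (343689 + 3*(103/6)*(127/6))*940515 = (343689 + 13081/12)*940515 = (4137349/12)*940515 = 1297079598245/4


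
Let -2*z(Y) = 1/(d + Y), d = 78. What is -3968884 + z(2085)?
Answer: -17169392185/4326 ≈ -3.9689e+6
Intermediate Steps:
z(Y) = -1/(2*(78 + Y))
-3968884 + z(2085) = -3968884 - 1/(156 + 2*2085) = -3968884 - 1/(156 + 4170) = -3968884 - 1/4326 = -17169392185/4326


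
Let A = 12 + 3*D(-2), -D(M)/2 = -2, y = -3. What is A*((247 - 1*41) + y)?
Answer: 4872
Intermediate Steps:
D(M) = 4 (D(M) = -2*(-2) = 4)
A = 24 (A = 12 + 3*4 = 12 + 12 = 24)
A*((247 - 1*41) + y) = 24*((247 - 1*41) - 3) = 24*((247 - 41) - 3) = 24*(206 - 3) = 24*203 = 4872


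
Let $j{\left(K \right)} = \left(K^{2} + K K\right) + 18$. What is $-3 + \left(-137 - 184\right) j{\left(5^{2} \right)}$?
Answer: $-407031$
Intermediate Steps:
$j{\left(K \right)} = 18 + 2 K^{2}$ ($j{\left(K \right)} = \left(K^{2} + K^{2}\right) + 18 = 2 K^{2} + 18 = 18 + 2 K^{2}$)
$-3 + \left(-137 - 184\right) j{\left(5^{2} \right)} = -3 + \left(-137 - 184\right) \left(18 + 2 \left(5^{2}\right)^{2}\right) = -3 + \left(-137 - 184\right) \left(18 + 2 \cdot 25^{2}\right) = -3 - 321 \left(18 + 2 \cdot 625\right) = -3 - 321 \left(18 + 1250\right) = -3 - 407028 = -407031$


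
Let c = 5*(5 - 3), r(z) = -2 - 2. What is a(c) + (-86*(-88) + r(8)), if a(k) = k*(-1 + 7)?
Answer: 7624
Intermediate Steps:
r(z) = -4
c = 10 (c = 5*2 = 10)
a(k) = 6*k (a(k) = k*6 = 6*k)
a(c) + (-86*(-88) + r(8)) = 6*10 + (-86*(-88) - 4) = 60 + (7568 - 4) = 60 + 7564 = 7624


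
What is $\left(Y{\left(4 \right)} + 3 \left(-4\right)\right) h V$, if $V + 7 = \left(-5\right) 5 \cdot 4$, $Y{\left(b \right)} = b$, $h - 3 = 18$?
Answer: $17976$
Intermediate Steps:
$h = 21$ ($h = 3 + 18 = 21$)
$V = -107$ ($V = -7 + \left(-5\right) 5 \cdot 4 = -7 - 100 = -107$)
$\left(Y{\left(4 \right)} + 3 \left(-4\right)\right) h V = \left(4 + 3 \left(-4\right)\right) 21 \left(-107\right) = \left(4 - 12\right) 21 \left(-107\right) = \left(-8\right) 21 \left(-107\right) = \left(-168\right) \left(-107\right) = 17976$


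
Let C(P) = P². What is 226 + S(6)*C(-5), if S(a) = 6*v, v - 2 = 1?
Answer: 676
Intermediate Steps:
v = 3 (v = 2 + 1 = 3)
S(a) = 18 (S(a) = 6*3 = 18)
226 + S(6)*C(-5) = 226 + 18*(-5)² = 226 + 18*25 = 226 + 450 = 676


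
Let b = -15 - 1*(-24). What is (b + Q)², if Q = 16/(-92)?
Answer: 41209/529 ≈ 77.900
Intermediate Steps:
b = 9 (b = -15 + 24 = 9)
Q = -4/23 (Q = 16*(-1/92) = -4/23 ≈ -0.17391)
(b + Q)² = (9 - 4/23)² = (203/23)² = 41209/529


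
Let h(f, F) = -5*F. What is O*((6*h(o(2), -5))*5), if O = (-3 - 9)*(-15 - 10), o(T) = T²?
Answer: 225000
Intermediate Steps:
O = 300 (O = -12*(-25) = 300)
O*((6*h(o(2), -5))*5) = 300*((6*(-5*(-5)))*5) = 300*((6*25)*5) = 300*(150*5) = 300*750 = 225000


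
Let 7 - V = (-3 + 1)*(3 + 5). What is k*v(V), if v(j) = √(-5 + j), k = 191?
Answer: 573*√2 ≈ 810.34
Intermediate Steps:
V = 23 (V = 7 - (-3 + 1)*(3 + 5) = 7 - (-2)*8 = 7 - 1*(-16) = 7 + 16 = 23)
k*v(V) = 191*√(-5 + 23) = 191*√18 = 191*(3*√2) = 573*√2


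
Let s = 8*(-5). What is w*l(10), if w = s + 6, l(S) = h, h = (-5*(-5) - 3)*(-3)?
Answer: 2244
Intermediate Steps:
h = -66 (h = (25 - 3)*(-3) = 22*(-3) = -66)
l(S) = -66
s = -40
w = -34 (w = -40 + 6 = -34)
w*l(10) = -34*(-66) = 2244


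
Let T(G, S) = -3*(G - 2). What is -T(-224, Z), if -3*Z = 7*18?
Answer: -678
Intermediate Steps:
Z = -42 (Z = -7*18/3 = -1/3*126 = -42)
T(G, S) = 6 - 3*G (T(G, S) = -3*(-2 + G) = 6 - 3*G)
-T(-224, Z) = -(6 - 3*(-224)) = -(6 + 672) = -1*678 = -678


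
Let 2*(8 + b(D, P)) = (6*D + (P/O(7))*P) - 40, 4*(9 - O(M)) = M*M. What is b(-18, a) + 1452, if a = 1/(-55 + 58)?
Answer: 160288/117 ≈ 1370.0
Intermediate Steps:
a = ⅓ (a = 1/3 = ⅓ ≈ 0.33333)
O(M) = 9 - M²/4 (O(M) = 9 - M*M/4 = 9 - M²/4)
b(D, P) = -28 + 3*D - 2*P²/13 (b(D, P) = -8 + ((6*D + (P/(9 - ¼*7²))*P) - 40)/2 = -8 + ((6*D + (P/(9 - ¼*49))*P) - 40)/2 = -8 + ((6*D + (P/(9 - 49/4))*P) - 40)/2 = -8 + ((6*D + (P/(-13/4))*P) - 40)/2 = -8 + ((6*D + (P*(-4/13))*P) - 40)/2 = -8 + ((6*D + (-4*P/13)*P) - 40)/2 = -8 + ((6*D - 4*P²/13) - 40)/2 = -8 + (-40 + 6*D - 4*P²/13)/2 = -8 + (-20 + 3*D - 2*P²/13) = -28 + 3*D - 2*P²/13)
b(-18, a) + 1452 = (-28 + 3*(-18) - 2*(⅓)²/13) + 1452 = (-28 - 54 - 2/13*⅑) + 1452 = (-28 - 54 - 2/117) + 1452 = -9596/117 + 1452 = 160288/117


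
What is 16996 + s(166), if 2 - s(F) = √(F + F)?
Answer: 16998 - 2*√83 ≈ 16980.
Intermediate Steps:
s(F) = 2 - √2*√F (s(F) = 2 - √(F + F) = 2 - √(2*F) = 2 - √2*√F)
16996 + s(166) = 16996 + (2 - √2*√166) = 16996 + (2 - 2*√83) = 16998 - 2*√83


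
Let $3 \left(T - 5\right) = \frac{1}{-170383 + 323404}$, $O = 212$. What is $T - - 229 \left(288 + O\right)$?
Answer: $\frac{52565008816}{459063} \approx 1.1451 \cdot 10^{5}$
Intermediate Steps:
$T = \frac{2295316}{459063}$ ($T = 5 + \frac{1}{3 \left(-170383 + 323404\right)} = 5 + \frac{1}{3 \cdot 153021} = 5 + \frac{1}{3} \cdot \frac{1}{153021} = 5 + \frac{1}{459063} = \frac{2295316}{459063} \approx 5.0$)
$T - - 229 \left(288 + O\right) = \frac{2295316}{459063} - - 229 \left(288 + 212\right) = \frac{2295316}{459063} - \left(-229\right) 500 = \frac{2295316}{459063} - -114500 = \frac{2295316}{459063} + 114500 = \frac{52565008816}{459063}$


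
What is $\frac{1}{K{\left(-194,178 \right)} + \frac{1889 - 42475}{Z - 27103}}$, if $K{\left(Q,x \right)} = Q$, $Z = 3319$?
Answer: $- \frac{11892}{2286755} \approx -0.0052004$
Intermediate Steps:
$\frac{1}{K{\left(-194,178 \right)} + \frac{1889 - 42475}{Z - 27103}} = \frac{1}{-194 + \frac{1889 - 42475}{3319 - 27103}} = \frac{1}{-194 - \frac{40586}{-23784}} = \frac{1}{-194 - - \frac{20293}{11892}} = \frac{1}{-194 + \frac{20293}{11892}} = \frac{1}{- \frac{2286755}{11892}} = - \frac{11892}{2286755}$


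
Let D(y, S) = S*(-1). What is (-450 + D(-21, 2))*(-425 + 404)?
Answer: 9492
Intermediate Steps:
D(y, S) = -S
(-450 + D(-21, 2))*(-425 + 404) = (-450 - 1*2)*(-425 + 404) = (-450 - 2)*(-21) = -452*(-21) = 9492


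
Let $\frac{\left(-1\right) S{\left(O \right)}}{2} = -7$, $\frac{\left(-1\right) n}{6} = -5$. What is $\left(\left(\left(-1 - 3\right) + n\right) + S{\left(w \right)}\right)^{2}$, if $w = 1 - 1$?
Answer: $1600$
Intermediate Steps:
$n = 30$ ($n = \left(-6\right) \left(-5\right) = 30$)
$w = 0$
$S{\left(O \right)} = 14$ ($S{\left(O \right)} = \left(-2\right) \left(-7\right) = 14$)
$\left(\left(\left(-1 - 3\right) + n\right) + S{\left(w \right)}\right)^{2} = \left(\left(\left(-1 - 3\right) + 30\right) + 14\right)^{2} = \left(\left(-4 + 30\right) + 14\right)^{2} = \left(26 + 14\right)^{2} = 40^{2} = 1600$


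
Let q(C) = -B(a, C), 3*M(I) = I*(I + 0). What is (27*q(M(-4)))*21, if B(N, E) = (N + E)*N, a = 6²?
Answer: -843696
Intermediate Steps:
a = 36
B(N, E) = N*(E + N) (B(N, E) = (E + N)*N = N*(E + N))
M(I) = I²/3 (M(I) = (I*(I + 0))/3 = (I*I)/3 = I²/3)
q(C) = -1296 - 36*C (q(C) = -36*(C + 36) = -36*(36 + C) = -(1296 + 36*C) = -1296 - 36*C)
(27*q(M(-4)))*21 = (27*(-1296 - 12*(-4)²))*21 = (27*(-1296 - 12*16))*21 = (27*(-1296 - 36*16/3))*21 = (27*(-1296 - 192))*21 = (27*(-1488))*21 = -40176*21 = -843696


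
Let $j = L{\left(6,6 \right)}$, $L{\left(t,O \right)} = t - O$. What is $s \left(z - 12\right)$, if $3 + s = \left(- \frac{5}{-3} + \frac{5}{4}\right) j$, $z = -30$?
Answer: $126$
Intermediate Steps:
$j = 0$ ($j = 6 - 6 = 0$)
$s = -3$ ($s = -3 + \left(- \frac{5}{-3} + \frac{5}{4}\right) 0 = -3 + \left(\left(-5\right) \left(- \frac{1}{3}\right) + 5 \cdot \frac{1}{4}\right) 0 = -3 + \left(\frac{5}{3} + \frac{5}{4}\right) 0 = -3 + \frac{35}{12} \cdot 0 = -3 + 0 = -3$)
$s \left(z - 12\right) = - 3 \left(-30 - 12\right) = \left(-3\right) \left(-42\right) = 126$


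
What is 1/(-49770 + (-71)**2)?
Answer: -1/44729 ≈ -2.2357e-5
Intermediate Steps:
1/(-49770 + (-71)**2) = 1/(-49770 + 5041) = 1/(-44729) = -1/44729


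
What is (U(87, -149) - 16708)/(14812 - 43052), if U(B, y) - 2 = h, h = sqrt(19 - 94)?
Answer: 8353/14120 - I*sqrt(3)/5648 ≈ 0.59157 - 0.00030667*I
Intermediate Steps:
h = 5*I*sqrt(3) (h = sqrt(-75) = 5*I*sqrt(3) ≈ 8.6602*I)
U(B, y) = 2 + 5*I*sqrt(3)
(U(87, -149) - 16708)/(14812 - 43052) = ((2 + 5*I*sqrt(3)) - 16708)/(14812 - 43052) = (-16706 + 5*I*sqrt(3))/(-28240) = (-16706 + 5*I*sqrt(3))*(-1/28240) = 8353/14120 - I*sqrt(3)/5648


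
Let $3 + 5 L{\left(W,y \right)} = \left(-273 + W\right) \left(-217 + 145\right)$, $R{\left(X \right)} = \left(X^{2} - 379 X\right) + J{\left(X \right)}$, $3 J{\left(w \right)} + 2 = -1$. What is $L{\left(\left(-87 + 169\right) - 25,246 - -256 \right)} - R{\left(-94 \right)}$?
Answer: $- \frac{206756}{5} \approx -41351.0$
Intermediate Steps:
$J{\left(w \right)} = -1$ ($J{\left(w \right)} = - \frac{2}{3} + \frac{1}{3} \left(-1\right) = - \frac{2}{3} - \frac{1}{3} = -1$)
$R{\left(X \right)} = -1 + X^{2} - 379 X$ ($R{\left(X \right)} = \left(X^{2} - 379 X\right) - 1 = -1 + X^{2} - 379 X$)
$L{\left(W,y \right)} = \frac{19653}{5} - \frac{72 W}{5}$ ($L{\left(W,y \right)} = - \frac{3}{5} + \frac{\left(-273 + W\right) \left(-217 + 145\right)}{5} = - \frac{3}{5} + \frac{\left(-273 + W\right) \left(-72\right)}{5} = - \frac{3}{5} + \frac{19656 - 72 W}{5} = - \frac{3}{5} - \left(- \frac{19656}{5} + \frac{72 W}{5}\right) = \frac{19653}{5} - \frac{72 W}{5}$)
$L{\left(\left(-87 + 169\right) - 25,246 - -256 \right)} - R{\left(-94 \right)} = \left(\frac{19653}{5} - \frac{72 \left(\left(-87 + 169\right) - 25\right)}{5}\right) - \left(-1 + \left(-94\right)^{2} - -35626\right) = \left(\frac{19653}{5} - \frac{72 \left(82 - 25\right)}{5}\right) - \left(-1 + 8836 + 35626\right) = \left(\frac{19653}{5} - \frac{4104}{5}\right) - 44461 = \frac{15549}{5} - 44461 = - \frac{206756}{5}$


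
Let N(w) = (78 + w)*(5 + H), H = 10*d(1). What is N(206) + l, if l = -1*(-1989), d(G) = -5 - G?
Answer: -13631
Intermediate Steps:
H = -60 (H = 10*(-5 - 1*1) = 10*(-5 - 1) = 10*(-6) = -60)
l = 1989
N(w) = -4290 - 55*w (N(w) = (78 + w)*(5 - 60) = (78 + w)*(-55) = -4290 - 55*w)
N(206) + l = (-4290 - 55*206) + 1989 = (-4290 - 11330) + 1989 = -15620 + 1989 = -13631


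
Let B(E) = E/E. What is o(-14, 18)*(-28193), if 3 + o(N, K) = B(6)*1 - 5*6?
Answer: 902176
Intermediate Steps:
B(E) = 1
o(N, K) = -32 (o(N, K) = -3 + (1*1 - 5*6) = -3 + (1 - 30) = -3 - 29 = -32)
o(-14, 18)*(-28193) = -32*(-28193) = 902176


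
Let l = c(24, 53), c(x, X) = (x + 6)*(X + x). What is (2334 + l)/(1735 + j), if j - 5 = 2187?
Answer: 1548/1309 ≈ 1.1826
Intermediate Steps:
c(x, X) = (6 + x)*(X + x)
l = 2310 (l = 24² + 6*53 + 6*24 + 53*24 = 576 + 318 + 144 + 1272 = 2310)
j = 2192 (j = 5 + 2187 = 2192)
(2334 + l)/(1735 + j) = (2334 + 2310)/(1735 + 2192) = 4644/3927 = 4644*(1/3927) = 1548/1309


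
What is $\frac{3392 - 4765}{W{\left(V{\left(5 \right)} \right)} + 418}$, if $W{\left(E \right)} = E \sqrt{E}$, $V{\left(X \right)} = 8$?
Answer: $- \frac{286957}{87106} + \frac{5492 \sqrt{2}}{43553} \approx -3.116$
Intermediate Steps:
$W{\left(E \right)} = E^{\frac{3}{2}}$
$\frac{3392 - 4765}{W{\left(V{\left(5 \right)} \right)} + 418} = \frac{3392 - 4765}{8^{\frac{3}{2}} + 418} = - \frac{1373}{16 \sqrt{2} + 418} = - \frac{1373}{418 + 16 \sqrt{2}}$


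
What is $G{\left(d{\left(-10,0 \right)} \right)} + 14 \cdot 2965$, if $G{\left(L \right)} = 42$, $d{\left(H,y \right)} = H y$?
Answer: $41552$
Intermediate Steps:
$G{\left(d{\left(-10,0 \right)} \right)} + 14 \cdot 2965 = 42 + 14 \cdot 2965 = 42 + 41510 = 41552$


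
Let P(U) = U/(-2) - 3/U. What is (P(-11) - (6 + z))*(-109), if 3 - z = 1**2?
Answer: 5341/22 ≈ 242.77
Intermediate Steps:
z = 2 (z = 3 - 1*1**2 = 3 - 1*1 = 3 - 1 = 2)
P(U) = -3/U - U/2 (P(U) = U*(-1/2) - 3/U = -U/2 - 3/U = -3/U - U/2)
(P(-11) - (6 + z))*(-109) = ((-3/(-11) - 1/2*(-11)) - (6 + 2))*(-109) = ((-3*(-1/11) + 11/2) - 1*8)*(-109) = ((3/11 + 11/2) - 8)*(-109) = (127/22 - 8)*(-109) = -49/22*(-109) = 5341/22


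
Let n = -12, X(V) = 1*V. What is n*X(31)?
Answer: -372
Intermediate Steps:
X(V) = V
n*X(31) = -12*31 = -372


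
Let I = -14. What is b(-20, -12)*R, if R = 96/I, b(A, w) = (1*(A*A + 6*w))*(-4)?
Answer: 62976/7 ≈ 8996.6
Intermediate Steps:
b(A, w) = -24*w - 4*A² (b(A, w) = (1*(A² + 6*w))*(-4) = (A² + 6*w)*(-4) = -24*w - 4*A²)
R = -48/7 (R = 96/(-14) = 96*(-1/14) = -48/7 ≈ -6.8571)
b(-20, -12)*R = (-24*(-12) - 4*(-20)²)*(-48/7) = (288 - 4*400)*(-48/7) = (288 - 1600)*(-48/7) = -1312*(-48/7) = 62976/7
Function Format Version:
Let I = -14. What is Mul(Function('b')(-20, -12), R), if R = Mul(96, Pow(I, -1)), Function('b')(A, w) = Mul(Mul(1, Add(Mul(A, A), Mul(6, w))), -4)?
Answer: Rational(62976, 7) ≈ 8996.6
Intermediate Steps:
Function('b')(A, w) = Add(Mul(-24, w), Mul(-4, Pow(A, 2))) (Function('b')(A, w) = Mul(Mul(1, Add(Pow(A, 2), Mul(6, w))), -4) = Mul(Add(Pow(A, 2), Mul(6, w)), -4) = Add(Mul(-24, w), Mul(-4, Pow(A, 2))))
R = Rational(-48, 7) (R = Mul(96, Pow(-14, -1)) = Mul(96, Rational(-1, 14)) = Rational(-48, 7) ≈ -6.8571)
Mul(Function('b')(-20, -12), R) = Mul(Add(Mul(-24, -12), Mul(-4, Pow(-20, 2))), Rational(-48, 7)) = Mul(Add(288, Mul(-4, 400)), Rational(-48, 7)) = Mul(Add(288, -1600), Rational(-48, 7)) = Mul(-1312, Rational(-48, 7)) = Rational(62976, 7)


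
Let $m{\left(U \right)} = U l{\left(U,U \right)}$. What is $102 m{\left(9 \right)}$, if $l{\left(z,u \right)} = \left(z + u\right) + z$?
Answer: $24786$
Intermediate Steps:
$l{\left(z,u \right)} = u + 2 z$ ($l{\left(z,u \right)} = \left(u + z\right) + z = u + 2 z$)
$m{\left(U \right)} = 3 U^{2}$ ($m{\left(U \right)} = U \left(U + 2 U\right) = U 3 U = 3 U^{2}$)
$102 m{\left(9 \right)} = 102 \cdot 3 \cdot 9^{2} = 102 \cdot 3 \cdot 81 = 102 \cdot 243 = 24786$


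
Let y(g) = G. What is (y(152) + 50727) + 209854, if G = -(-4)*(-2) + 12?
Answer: 260585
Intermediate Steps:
G = 4 (G = -4*2 + 12 = -8 + 12 = 4)
y(g) = 4
(y(152) + 50727) + 209854 = (4 + 50727) + 209854 = 50731 + 209854 = 260585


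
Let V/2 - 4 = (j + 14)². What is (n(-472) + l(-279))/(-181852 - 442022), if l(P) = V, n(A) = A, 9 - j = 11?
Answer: 88/311937 ≈ 0.00028211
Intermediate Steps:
j = -2 (j = 9 - 1*11 = 9 - 11 = -2)
V = 296 (V = 8 + 2*(-2 + 14)² = 8 + 2*12² = 8 + 2*144 = 8 + 288 = 296)
l(P) = 296
(n(-472) + l(-279))/(-181852 - 442022) = (-472 + 296)/(-181852 - 442022) = -176/(-623874) = -176*(-1/623874) = 88/311937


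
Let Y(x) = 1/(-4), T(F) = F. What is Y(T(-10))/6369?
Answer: -1/25476 ≈ -3.9253e-5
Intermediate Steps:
Y(x) = -¼
Y(T(-10))/6369 = -¼/6369 = -¼*1/6369 = -1/25476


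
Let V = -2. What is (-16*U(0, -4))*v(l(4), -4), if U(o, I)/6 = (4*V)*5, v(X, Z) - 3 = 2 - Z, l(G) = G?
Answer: 34560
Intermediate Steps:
v(X, Z) = 5 - Z (v(X, Z) = 3 + (2 - Z) = 5 - Z)
U(o, I) = -240 (U(o, I) = 6*((4*(-2))*5) = 6*(-8*5) = 6*(-40) = -240)
(-16*U(0, -4))*v(l(4), -4) = (-16*(-240))*(5 - 1*(-4)) = 3840*(5 + 4) = 3840*9 = 34560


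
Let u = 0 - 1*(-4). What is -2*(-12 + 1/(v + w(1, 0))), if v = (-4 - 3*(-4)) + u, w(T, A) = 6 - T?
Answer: 406/17 ≈ 23.882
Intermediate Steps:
u = 4 (u = 0 + 4 = 4)
v = 12 (v = (-4 - 3*(-4)) + 4 = (-4 + 12) + 4 = 8 + 4 = 12)
-2*(-12 + 1/(v + w(1, 0))) = -2*(-12 + 1/(12 + (6 - 1*1))) = -2*(-12 + 1/(12 + (6 - 1))) = -2*(-12 + 1/(12 + 5)) = -2*(-12 + 1/17) = -2*(-203/17) = 406/17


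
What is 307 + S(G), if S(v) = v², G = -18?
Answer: 631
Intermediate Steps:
307 + S(G) = 307 + (-18)² = 307 + 324 = 631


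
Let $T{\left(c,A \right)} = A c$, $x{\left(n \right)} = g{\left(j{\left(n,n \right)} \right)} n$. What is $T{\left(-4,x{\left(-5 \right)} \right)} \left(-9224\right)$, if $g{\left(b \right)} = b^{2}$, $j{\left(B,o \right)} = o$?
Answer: $-4612000$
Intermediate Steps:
$x{\left(n \right)} = n^{3}$ ($x{\left(n \right)} = n^{2} n = n^{3}$)
$T{\left(-4,x{\left(-5 \right)} \right)} \left(-9224\right) = \left(-5\right)^{3} \left(-4\right) \left(-9224\right) = \left(-125\right) \left(-4\right) \left(-9224\right) = 500 \left(-9224\right) = -4612000$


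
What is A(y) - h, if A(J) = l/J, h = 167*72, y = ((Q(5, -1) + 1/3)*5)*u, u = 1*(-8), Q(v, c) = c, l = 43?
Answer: -961791/80 ≈ -12022.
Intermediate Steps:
u = -8
y = 80/3 (y = ((-1 + 1/3)*5)*(-8) = ((-1 + ⅓)*5)*(-8) = -⅔*5*(-8) = -10/3*(-8) = 80/3 ≈ 26.667)
h = 12024
A(J) = 43/J
A(y) - h = 43/(80/3) - 1*12024 = 43*(3/80) - 12024 = 129/80 - 12024 = -961791/80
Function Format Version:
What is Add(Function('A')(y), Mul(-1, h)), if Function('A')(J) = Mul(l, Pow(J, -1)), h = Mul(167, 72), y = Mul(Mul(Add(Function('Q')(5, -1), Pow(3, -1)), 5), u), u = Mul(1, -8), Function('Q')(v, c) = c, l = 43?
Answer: Rational(-961791, 80) ≈ -12022.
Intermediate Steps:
u = -8
y = Rational(80, 3) (y = Mul(Mul(Add(-1, Pow(3, -1)), 5), -8) = Mul(Mul(Add(-1, Rational(1, 3)), 5), -8) = Mul(Mul(Rational(-2, 3), 5), -8) = Mul(Rational(-10, 3), -8) = Rational(80, 3) ≈ 26.667)
h = 12024
Function('A')(J) = Mul(43, Pow(J, -1))
Add(Function('A')(y), Mul(-1, h)) = Add(Mul(43, Pow(Rational(80, 3), -1)), Mul(-1, 12024)) = Add(Mul(43, Rational(3, 80)), -12024) = Add(Rational(129, 80), -12024) = Rational(-961791, 80)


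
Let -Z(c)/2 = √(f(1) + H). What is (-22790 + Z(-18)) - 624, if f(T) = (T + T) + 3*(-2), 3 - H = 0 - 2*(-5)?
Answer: -23414 - 2*I*√11 ≈ -23414.0 - 6.6332*I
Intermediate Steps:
H = -7 (H = 3 - (0 - 2*(-5)) = 3 - (0 + 10) = 3 - 1*10 = 3 - 10 = -7)
f(T) = -6 + 2*T (f(T) = 2*T - 6 = -6 + 2*T)
Z(c) = -2*I*√11 (Z(c) = -2*√((-6 + 2*1) - 7) = -2*√((-6 + 2) - 7) = -2*√(-4 - 7) = -2*I*√11)
(-22790 + Z(-18)) - 624 = (-22790 - 2*I*√11) - 624 = -23414 - 2*I*√11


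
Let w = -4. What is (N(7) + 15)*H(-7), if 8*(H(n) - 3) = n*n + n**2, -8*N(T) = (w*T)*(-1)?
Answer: 1403/8 ≈ 175.38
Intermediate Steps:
N(T) = -T/2 (N(T) = -(-4*T)*(-1)/8 = -T/2)
H(n) = 3 + n**2/4 (H(n) = 3 + (n*n + n**2)/8 = 3 + (n**2 + n**2)/8 = 3 + (2*n**2)/8 = 3 + n**2/4)
(N(7) + 15)*H(-7) = (-1/2*7 + 15)*(3 + (1/4)*(-7)**2) = (-7/2 + 15)*(3 + (1/4)*49) = 23*(3 + 49/4)/2 = (23/2)*(61/4) = 1403/8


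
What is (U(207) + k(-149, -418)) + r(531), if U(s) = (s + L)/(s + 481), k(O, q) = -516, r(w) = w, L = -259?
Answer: 2567/172 ≈ 14.924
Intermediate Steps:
U(s) = (-259 + s)/(481 + s) (U(s) = (s - 259)/(s + 481) = (-259 + s)/(481 + s))
(U(207) + k(-149, -418)) + r(531) = ((-259 + 207)/(481 + 207) - 516) + 531 = (-52/688 - 516) + 531 = ((1/688)*(-52) - 516) + 531 = (-13/172 - 516) + 531 = -88765/172 + 531 = 2567/172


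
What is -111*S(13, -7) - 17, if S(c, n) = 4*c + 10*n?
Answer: 1981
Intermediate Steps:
-111*S(13, -7) - 17 = -111*(4*13 + 10*(-7)) - 17 = -111*(52 - 70) - 17 = -111*(-18) - 17 = 1998 - 17 = 1981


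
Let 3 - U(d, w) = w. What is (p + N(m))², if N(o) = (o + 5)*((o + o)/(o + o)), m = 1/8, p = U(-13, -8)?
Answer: 16641/64 ≈ 260.02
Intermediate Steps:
U(d, w) = 3 - w
p = 11 (p = 3 - 1*(-8) = 3 + 8 = 11)
m = ⅛ ≈ 0.12500
N(o) = 5 + o (N(o) = (5 + o)*((2*o)/((2*o))) = (5 + o)*((2*o)*(1/(2*o))) = (5 + o)*1 = 5 + o)
(p + N(m))² = (11 + (5 + ⅛))² = (11 + 41/8)² = (129/8)² = 16641/64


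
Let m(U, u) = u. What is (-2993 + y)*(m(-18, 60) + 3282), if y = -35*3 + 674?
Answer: -8101008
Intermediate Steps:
y = 569 (y = -105 + 674 = 569)
(-2993 + y)*(m(-18, 60) + 3282) = (-2993 + 569)*(60 + 3282) = -2424*3342 = -8101008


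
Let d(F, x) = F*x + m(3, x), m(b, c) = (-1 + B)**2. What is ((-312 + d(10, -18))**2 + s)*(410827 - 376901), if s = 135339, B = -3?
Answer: 12278328290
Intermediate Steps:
m(b, c) = 16 (m(b, c) = (-1 - 3)**2 = (-4)**2 = 16)
d(F, x) = 16 + F*x (d(F, x) = F*x + 16 = 16 + F*x)
((-312 + d(10, -18))**2 + s)*(410827 - 376901) = ((-312 + (16 + 10*(-18)))**2 + 135339)*(410827 - 376901) = ((-312 + (16 - 180))**2 + 135339)*33926 = ((-312 - 164)**2 + 135339)*33926 = ((-476)**2 + 135339)*33926 = (226576 + 135339)*33926 = 361915*33926 = 12278328290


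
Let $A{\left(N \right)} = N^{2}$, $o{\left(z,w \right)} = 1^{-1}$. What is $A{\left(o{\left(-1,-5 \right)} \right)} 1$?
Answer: $1$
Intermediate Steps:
$o{\left(z,w \right)} = 1$
$A{\left(o{\left(-1,-5 \right)} \right)} 1 = 1^{2} \cdot 1 = 1 \cdot 1 = 1$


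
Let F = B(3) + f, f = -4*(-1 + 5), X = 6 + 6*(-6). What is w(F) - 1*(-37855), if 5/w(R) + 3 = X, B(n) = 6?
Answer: 1249210/33 ≈ 37855.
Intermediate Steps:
X = -30 (X = 6 - 36 = -30)
f = -16 (f = -4*4 = -16)
F = -10 (F = 6 - 16 = -10)
w(R) = -5/33 (w(R) = 5/(-3 - 30) = 5/(-33) = 5*(-1/33) = -5/33)
w(F) - 1*(-37855) = -5/33 - 1*(-37855) = -5/33 + 37855 = 1249210/33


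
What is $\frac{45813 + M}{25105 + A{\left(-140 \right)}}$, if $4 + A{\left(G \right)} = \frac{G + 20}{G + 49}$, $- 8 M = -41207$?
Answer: $\frac{37101701}{18274488} \approx 2.0302$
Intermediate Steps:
$M = \frac{41207}{8}$ ($M = \left(- \frac{1}{8}\right) \left(-41207\right) = \frac{41207}{8} \approx 5150.9$)
$A{\left(G \right)} = -4 + \frac{20 + G}{49 + G}$ ($A{\left(G \right)} = -4 + \frac{G + 20}{G + 49} = -4 + \frac{20 + G}{49 + G}$)
$\frac{45813 + M}{25105 + A{\left(-140 \right)}} = \frac{45813 + \frac{41207}{8}}{25105 + \frac{-176 - -420}{49 - 140}} = \frac{407711}{8 \left(25105 + \frac{-176 + 420}{-91}\right)} = \frac{407711}{8 \left(25105 - \frac{244}{91}\right)} = \frac{407711}{8 \cdot \frac{2284311}{91}} = \frac{407711}{8} \cdot \frac{91}{2284311} = \frac{37101701}{18274488}$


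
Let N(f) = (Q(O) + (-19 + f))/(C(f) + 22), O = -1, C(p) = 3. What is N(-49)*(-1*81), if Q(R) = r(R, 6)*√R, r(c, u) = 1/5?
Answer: 5508/25 - 81*I/125 ≈ 220.32 - 0.648*I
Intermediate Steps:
r(c, u) = ⅕
Q(R) = √R/5
N(f) = -19/25 + f/25 + I/125 (N(f) = (√(-1)/5 + (-19 + f))/(3 + 22) = (I/5 + (-19 + f))/25 = (-19 + f + I/5)*(1/25) = -19/25 + f/25 + I/125)
N(-49)*(-1*81) = (-19/25 + (1/25)*(-49) + I/125)*(-1*81) = (-19/25 - 49/25 + I/125)*(-81) = (-68/25 + I/125)*(-81) = 5508/25 - 81*I/125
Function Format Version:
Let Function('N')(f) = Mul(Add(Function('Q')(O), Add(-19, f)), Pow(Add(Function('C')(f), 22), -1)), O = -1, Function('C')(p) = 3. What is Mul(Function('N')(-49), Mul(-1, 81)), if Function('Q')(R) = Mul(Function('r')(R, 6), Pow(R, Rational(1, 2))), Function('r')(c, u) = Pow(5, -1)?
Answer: Add(Rational(5508, 25), Mul(Rational(-81, 125), I)) ≈ Add(220.32, Mul(-0.64800, I))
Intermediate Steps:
Function('r')(c, u) = Rational(1, 5)
Function('Q')(R) = Mul(Rational(1, 5), Pow(R, Rational(1, 2)))
Function('N')(f) = Add(Rational(-19, 25), Mul(Rational(1, 25), f), Mul(Rational(1, 125), I)) (Function('N')(f) = Mul(Add(Mul(Rational(1, 5), Pow(-1, Rational(1, 2))), Add(-19, f)), Pow(Add(3, 22), -1)) = Mul(Add(Mul(Rational(1, 5), I), Add(-19, f)), Pow(25, -1)) = Mul(Add(-19, f, Mul(Rational(1, 5), I)), Rational(1, 25)) = Add(Rational(-19, 25), Mul(Rational(1, 25), f), Mul(Rational(1, 125), I)))
Mul(Function('N')(-49), Mul(-1, 81)) = Mul(Add(Rational(-19, 25), Mul(Rational(1, 25), -49), Mul(Rational(1, 125), I)), Mul(-1, 81)) = Mul(Add(Rational(-19, 25), Rational(-49, 25), Mul(Rational(1, 125), I)), -81) = Mul(Add(Rational(-68, 25), Mul(Rational(1, 125), I)), -81) = Add(Rational(5508, 25), Mul(Rational(-81, 125), I))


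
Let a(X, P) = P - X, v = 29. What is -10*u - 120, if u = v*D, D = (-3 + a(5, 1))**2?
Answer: -14330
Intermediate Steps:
D = 49 (D = (-3 + (1 - 1*5))**2 = (-3 + (1 - 5))**2 = (-3 - 4)**2 = (-7)**2 = 49)
u = 1421 (u = 29*49 = 1421)
-10*u - 120 = -10*1421 - 120 = -14210 - 120 = -14330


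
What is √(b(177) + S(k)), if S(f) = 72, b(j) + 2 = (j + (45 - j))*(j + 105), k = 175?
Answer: 2*√3190 ≈ 112.96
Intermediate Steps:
b(j) = 4723 + 45*j (b(j) = -2 + (j + (45 - j))*(j + 105) = -2 + 45*(105 + j) = -2 + (4725 + 45*j) = 4723 + 45*j)
√(b(177) + S(k)) = √((4723 + 45*177) + 72) = √((4723 + 7965) + 72) = √(12688 + 72) = √12760 = 2*√3190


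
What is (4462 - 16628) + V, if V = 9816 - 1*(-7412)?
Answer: 5062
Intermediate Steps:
V = 17228 (V = 9816 + 7412 = 17228)
(4462 - 16628) + V = (4462 - 16628) + 17228 = -12166 + 17228 = 5062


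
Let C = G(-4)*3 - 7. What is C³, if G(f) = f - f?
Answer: -343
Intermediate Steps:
G(f) = 0
C = -7 (C = 0*3 - 7 = 0 - 7 = -7)
C³ = (-7)³ = -343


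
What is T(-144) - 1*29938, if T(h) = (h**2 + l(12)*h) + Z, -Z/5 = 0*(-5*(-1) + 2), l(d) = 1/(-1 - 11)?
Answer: -9190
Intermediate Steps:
l(d) = -1/12 (l(d) = 1/(-12) = -1/12)
Z = 0 (Z = -0*(-5*(-1) + 2) = -0*(5 + 2) = -0*7 = -5*0 = 0)
T(h) = h**2 - h/12 (T(h) = (h**2 - h/12) + 0 = h**2 - h/12)
T(-144) - 1*29938 = -144*(-1/12 - 144) - 1*29938 = -144*(-1729/12) - 29938 = 20748 - 29938 = -9190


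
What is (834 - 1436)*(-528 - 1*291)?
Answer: 493038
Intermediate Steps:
(834 - 1436)*(-528 - 1*291) = -602*(-528 - 291) = -602*(-819) = 493038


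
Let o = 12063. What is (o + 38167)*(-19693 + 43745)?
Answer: 1208131960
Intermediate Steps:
(o + 38167)*(-19693 + 43745) = (12063 + 38167)*(-19693 + 43745) = 50230*24052 = 1208131960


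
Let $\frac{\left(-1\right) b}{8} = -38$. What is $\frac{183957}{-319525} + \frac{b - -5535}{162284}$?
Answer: $- \frac{27987571313}{51853795100} \approx -0.53974$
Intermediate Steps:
$b = 304$ ($b = \left(-8\right) \left(-38\right) = 304$)
$\frac{183957}{-319525} + \frac{b - -5535}{162284} = \frac{183957}{-319525} + \frac{304 - -5535}{162284} = 183957 \left(- \frac{1}{319525}\right) + \left(304 + 5535\right) \frac{1}{162284} = - \frac{183957}{319525} + 5839 \cdot \frac{1}{162284} = - \frac{183957}{319525} + \frac{5839}{162284} = - \frac{27987571313}{51853795100}$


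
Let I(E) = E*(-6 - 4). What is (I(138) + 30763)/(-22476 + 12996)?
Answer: -29383/9480 ≈ -3.0995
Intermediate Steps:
I(E) = -10*E (I(E) = E*(-10) = -10*E)
(I(138) + 30763)/(-22476 + 12996) = (-10*138 + 30763)/(-22476 + 12996) = (-1380 + 30763)/(-9480) = 29383*(-1/9480) = -29383/9480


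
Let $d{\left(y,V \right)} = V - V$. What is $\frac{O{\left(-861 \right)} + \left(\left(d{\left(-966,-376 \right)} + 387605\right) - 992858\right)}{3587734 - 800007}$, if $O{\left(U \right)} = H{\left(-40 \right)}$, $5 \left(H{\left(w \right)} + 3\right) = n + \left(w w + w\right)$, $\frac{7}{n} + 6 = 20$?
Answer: $- \frac{6049439}{27877270} \approx -0.217$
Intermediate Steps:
$n = \frac{1}{2}$ ($n = \frac{7}{-6 + 20} = \frac{7}{14} = 7 \cdot \frac{1}{14} = \frac{1}{2} \approx 0.5$)
$H{\left(w \right)} = - \frac{29}{10} + \frac{w}{5} + \frac{w^{2}}{5}$ ($H{\left(w \right)} = -3 + \frac{\frac{1}{2} + \left(w w + w\right)}{5} = -3 + \frac{\frac{1}{2} + \left(w^{2} + w\right)}{5} = -3 + \frac{\frac{1}{2} + \left(w + w^{2}\right)}{5} = -3 + \frac{\frac{1}{2} + w + w^{2}}{5} = -3 + \left(\frac{1}{10} + \frac{w}{5} + \frac{w^{2}}{5}\right) = - \frac{29}{10} + \frac{w}{5} + \frac{w^{2}}{5}$)
$d{\left(y,V \right)} = 0$
$O{\left(U \right)} = \frac{3091}{10}$ ($O{\left(U \right)} = - \frac{29}{10} + \frac{1}{5} \left(-40\right) + \frac{\left(-40\right)^{2}}{5} = - \frac{29}{10} - 8 + \frac{1}{5} \cdot 1600 = - \frac{29}{10} - 8 + 320 = \frac{3091}{10}$)
$\frac{O{\left(-861 \right)} + \left(\left(d{\left(-966,-376 \right)} + 387605\right) - 992858\right)}{3587734 - 800007} = \frac{\frac{3091}{10} + \left(\left(0 + 387605\right) - 992858\right)}{3587734 - 800007} = \frac{\frac{3091}{10} + \left(387605 - 992858\right)}{2787727} = \left(\frac{3091}{10} - 605253\right) \frac{1}{2787727} = \left(- \frac{6049439}{10}\right) \frac{1}{2787727} = - \frac{6049439}{27877270}$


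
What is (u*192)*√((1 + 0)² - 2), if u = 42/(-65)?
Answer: -8064*I/65 ≈ -124.06*I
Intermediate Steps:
u = -42/65 (u = 42*(-1/65) = -42/65 ≈ -0.64615)
(u*192)*√((1 + 0)² - 2) = (-42/65*192)*√((1 + 0)² - 2) = -8064*√(1² - 2)/65 = -8064*√(1 - 2)/65 = -8064*I/65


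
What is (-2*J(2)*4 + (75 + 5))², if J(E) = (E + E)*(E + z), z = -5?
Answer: 30976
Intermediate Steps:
J(E) = 2*E*(-5 + E) (J(E) = (E + E)*(E - 5) = (2*E)*(-5 + E) = 2*E*(-5 + E))
(-2*J(2)*4 + (75 + 5))² = (-4*2*(-5 + 2)*4 + (75 + 5))² = (-4*2*(-3)*4 + 80)² = (-2*(-12)*4 + 80)² = (24*4 + 80)² = (96 + 80)² = 176² = 30976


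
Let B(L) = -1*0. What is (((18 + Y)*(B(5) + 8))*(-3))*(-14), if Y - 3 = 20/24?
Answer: 7336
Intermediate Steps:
B(L) = 0
Y = 23/6 (Y = 3 + 20/24 = 3 + 20*(1/24) = 3 + 5/6 = 23/6 ≈ 3.8333)
(((18 + Y)*(B(5) + 8))*(-3))*(-14) = (((18 + 23/6)*(0 + 8))*(-3))*(-14) = (((131/6)*8)*(-3))*(-14) = ((524/3)*(-3))*(-14) = -524*(-14) = 7336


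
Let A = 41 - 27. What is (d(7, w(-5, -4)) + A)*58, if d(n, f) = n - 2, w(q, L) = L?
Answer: 1102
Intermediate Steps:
d(n, f) = -2 + n
A = 14
(d(7, w(-5, -4)) + A)*58 = ((-2 + 7) + 14)*58 = (5 + 14)*58 = 19*58 = 1102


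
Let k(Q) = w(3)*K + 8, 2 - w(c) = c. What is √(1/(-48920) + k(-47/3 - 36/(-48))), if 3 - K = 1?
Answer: √3589737370/24460 ≈ 2.4495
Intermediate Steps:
K = 2 (K = 3 - 1*1 = 3 - 1 = 2)
w(c) = 2 - c
k(Q) = 6 (k(Q) = (2 - 1*3)*2 + 8 = (2 - 3)*2 + 8 = -1*2 + 8 = -2 + 8 = 6)
√(1/(-48920) + k(-47/3 - 36/(-48))) = √(1/(-48920) + 6) = √(-1/48920 + 6) = √(293519/48920) = √3589737370/24460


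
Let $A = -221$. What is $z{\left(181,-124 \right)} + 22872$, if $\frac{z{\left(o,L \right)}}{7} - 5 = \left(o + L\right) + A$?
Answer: $21759$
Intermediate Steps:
$z{\left(o,L \right)} = -1512 + 7 L + 7 o$ ($z{\left(o,L \right)} = 35 + 7 \left(\left(o + L\right) - 221\right) = 35 + 7 \left(\left(L + o\right) - 221\right) = 35 + 7 \left(-221 + L + o\right) = 35 + \left(-1547 + 7 L + 7 o\right) = -1512 + 7 L + 7 o$)
$z{\left(181,-124 \right)} + 22872 = \left(-1512 + 7 \left(-124\right) + 7 \cdot 181\right) + 22872 = \left(-1512 - 868 + 1267\right) + 22872 = -1113 + 22872 = 21759$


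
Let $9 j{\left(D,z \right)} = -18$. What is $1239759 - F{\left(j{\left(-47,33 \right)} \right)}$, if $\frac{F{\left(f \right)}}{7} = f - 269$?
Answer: $1241656$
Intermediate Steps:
$j{\left(D,z \right)} = -2$ ($j{\left(D,z \right)} = \frac{1}{9} \left(-18\right) = -2$)
$F{\left(f \right)} = -1883 + 7 f$ ($F{\left(f \right)} = 7 \left(f - 269\right) = 7 \left(-269 + f\right) = -1883 + 7 f$)
$1239759 - F{\left(j{\left(-47,33 \right)} \right)} = 1239759 - \left(-1883 + 7 \left(-2\right)\right) = 1239759 - \left(-1883 - 14\right) = 1239759 - -1897 = 1239759 + 1897 = 1241656$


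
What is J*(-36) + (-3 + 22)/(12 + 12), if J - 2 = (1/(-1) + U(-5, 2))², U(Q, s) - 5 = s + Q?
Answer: -2573/24 ≈ -107.21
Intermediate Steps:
U(Q, s) = 5 + Q + s (U(Q, s) = 5 + (s + Q) = 5 + (Q + s) = 5 + Q + s)
J = 3 (J = 2 + (1/(-1) + (5 - 5 + 2))² = 2 + (1*(-1) + 2)² = 2 + (-1 + 2)² = 2 + 1² = 2 + 1 = 3)
J*(-36) + (-3 + 22)/(12 + 12) = 3*(-36) + (-3 + 22)/(12 + 12) = -108 + 19/24 = -2573/24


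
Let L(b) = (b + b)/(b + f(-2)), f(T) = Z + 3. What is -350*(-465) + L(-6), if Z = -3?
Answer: 162752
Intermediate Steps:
f(T) = 0 (f(T) = -3 + 3 = 0)
L(b) = 2 (L(b) = (b + b)/(b + 0) = (2*b)/b = 2)
-350*(-465) + L(-6) = -350*(-465) + 2 = 162750 + 2 = 162752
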